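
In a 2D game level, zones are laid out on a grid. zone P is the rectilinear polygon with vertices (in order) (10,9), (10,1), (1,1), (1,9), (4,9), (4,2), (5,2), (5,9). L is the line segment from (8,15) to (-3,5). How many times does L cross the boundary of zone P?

2

The segment meets the boundary at (1,8.636), (1.4,9).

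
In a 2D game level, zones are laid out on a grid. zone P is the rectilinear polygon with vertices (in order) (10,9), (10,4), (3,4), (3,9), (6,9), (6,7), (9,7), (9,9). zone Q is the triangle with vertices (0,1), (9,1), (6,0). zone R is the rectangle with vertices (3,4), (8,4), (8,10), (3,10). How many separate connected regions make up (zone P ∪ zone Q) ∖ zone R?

2

(zone P ∪ zone Q) ∖ zone R splits into 2 disjoint pieces (area 8, area 4.5).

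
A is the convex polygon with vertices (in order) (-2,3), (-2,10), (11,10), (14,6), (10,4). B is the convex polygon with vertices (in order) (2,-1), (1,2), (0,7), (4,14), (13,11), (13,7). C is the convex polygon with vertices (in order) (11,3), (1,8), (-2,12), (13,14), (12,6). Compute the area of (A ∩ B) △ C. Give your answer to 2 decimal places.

|A ∩ B| = 69.2362.
|(A ∩ B) ∩ C| = 45.8051.
|(A ∩ B) △ C| = 69.2362 + 95.5 − 91.6103 = 73.13.

73.13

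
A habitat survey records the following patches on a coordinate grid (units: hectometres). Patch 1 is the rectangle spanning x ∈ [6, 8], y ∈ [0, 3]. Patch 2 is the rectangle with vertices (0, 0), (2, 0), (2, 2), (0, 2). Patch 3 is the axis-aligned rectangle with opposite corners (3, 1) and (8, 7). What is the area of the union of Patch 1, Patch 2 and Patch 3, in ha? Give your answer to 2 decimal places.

36.00

By inclusion–exclusion:
Individual areas: |Patch 1| = 6, |Patch 2| = 4, |Patch 3| = 30.
|Patch 1∩Patch 2| = 0 (no overlap).
|Patch 1∩Patch 3|: x∈[6,8], y∈[1,3] → 2·2 = 4.
|Patch 2∩Patch 3| = 0 (no overlap).
|Patch 1∩Patch 2∩Patch 3| = 0.
|Patch 1 ∪ Patch 2 ∪ Patch 3| = 40 − 4 + 0 = 36.00.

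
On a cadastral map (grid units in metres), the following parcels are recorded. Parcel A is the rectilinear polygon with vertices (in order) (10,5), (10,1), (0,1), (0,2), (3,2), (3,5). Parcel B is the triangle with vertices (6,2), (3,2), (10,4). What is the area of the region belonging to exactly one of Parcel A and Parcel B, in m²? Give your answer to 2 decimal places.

|Parcel A| = 31, |Parcel B| = 3, |Parcel A∩Parcel B| = 3.
|Parcel A △ Parcel B| = |Parcel A| + |Parcel B| − 2·|Parcel A∩Parcel B| = 31 + 3 − 6 = 28.00.

28.00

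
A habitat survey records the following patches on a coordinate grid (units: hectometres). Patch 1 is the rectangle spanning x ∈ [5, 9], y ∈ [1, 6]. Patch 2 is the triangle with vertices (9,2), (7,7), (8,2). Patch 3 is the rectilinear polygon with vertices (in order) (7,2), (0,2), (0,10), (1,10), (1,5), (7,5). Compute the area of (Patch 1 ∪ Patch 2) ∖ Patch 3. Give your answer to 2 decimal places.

|Patch 1 ∪ Patch 2| = 20.1.
|(Patch 1 ∪ Patch 2) ∩ Patch 3| = 6.
|(Patch 1 ∪ Patch 2) ∖ Patch 3| = 20.1 − 6 = 14.10.

14.10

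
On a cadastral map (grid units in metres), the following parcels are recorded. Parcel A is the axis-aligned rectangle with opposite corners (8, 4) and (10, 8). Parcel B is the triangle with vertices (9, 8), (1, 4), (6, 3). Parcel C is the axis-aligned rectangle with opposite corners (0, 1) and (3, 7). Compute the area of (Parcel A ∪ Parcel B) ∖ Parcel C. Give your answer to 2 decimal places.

|Parcel A ∪ Parcel B| = 21.4167.
|(Parcel A ∪ Parcel B) ∩ Parcel C| = 1.4.
|(Parcel A ∪ Parcel B) ∖ Parcel C| = 21.4167 − 1.4 = 20.02.

20.02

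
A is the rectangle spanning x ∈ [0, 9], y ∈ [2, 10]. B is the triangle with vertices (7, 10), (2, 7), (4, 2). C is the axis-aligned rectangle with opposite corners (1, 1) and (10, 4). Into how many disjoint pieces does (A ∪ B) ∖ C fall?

(A ∪ B) ∖ C is a single connected region.

1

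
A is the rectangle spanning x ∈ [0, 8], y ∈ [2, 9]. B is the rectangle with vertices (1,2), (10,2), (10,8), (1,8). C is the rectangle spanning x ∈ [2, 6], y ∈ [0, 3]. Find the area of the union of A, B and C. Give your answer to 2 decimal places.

76.00

By inclusion–exclusion:
Individual areas: |A| = 56, |B| = 54, |C| = 12.
|A∩B|: x∈[1,8], y∈[2,8] → 7·6 = 42.
|A∩C|: x∈[2,6], y∈[2,3] → 4·1 = 4.
|B∩C|: x∈[2,6], y∈[2,3] → 4·1 = 4.
|A∩B∩C| = 4.
|A ∪ B ∪ C| = 122 − 50 + 4 = 76.00.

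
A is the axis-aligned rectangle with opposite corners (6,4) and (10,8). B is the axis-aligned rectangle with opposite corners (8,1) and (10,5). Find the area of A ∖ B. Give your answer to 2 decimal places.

14.00

|A∩B|: x∈[8,10], y∈[4,5] → 2·1 = 2.
|A| = 16.
|A ∖ B| = |A| − |A∩B| = 16 − 2 = 14.00.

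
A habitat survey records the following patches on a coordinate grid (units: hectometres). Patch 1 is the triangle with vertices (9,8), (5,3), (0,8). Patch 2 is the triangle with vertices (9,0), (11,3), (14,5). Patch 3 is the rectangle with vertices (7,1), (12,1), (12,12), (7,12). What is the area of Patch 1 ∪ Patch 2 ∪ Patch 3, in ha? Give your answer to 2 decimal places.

By inclusion–exclusion:
Individual areas: |Patch 1| = 22.5, |Patch 2| = 2.5, |Patch 3| = 55.
|Patch 1∩Patch 2| = 0.
|Patch 1∩Patch 3| = 2.5.
|Patch 2∩Patch 3| = 1.6667.
|Patch 1∩Patch 2∩Patch 3| = 0.
|Patch 1 ∪ Patch 2 ∪ Patch 3| = 80 − 4.1667 + 0 = 75.83.

75.83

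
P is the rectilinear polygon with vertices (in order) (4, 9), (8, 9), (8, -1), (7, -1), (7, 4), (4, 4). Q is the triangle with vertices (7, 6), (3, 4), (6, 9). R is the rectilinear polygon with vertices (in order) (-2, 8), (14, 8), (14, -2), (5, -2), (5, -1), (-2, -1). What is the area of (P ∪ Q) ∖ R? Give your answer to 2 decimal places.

4.00

|P ∪ Q| = 25.5833.
|(P ∪ Q) ∩ R| = 21.5833.
|(P ∪ Q) ∖ R| = 25.5833 − 21.5833 = 4.00.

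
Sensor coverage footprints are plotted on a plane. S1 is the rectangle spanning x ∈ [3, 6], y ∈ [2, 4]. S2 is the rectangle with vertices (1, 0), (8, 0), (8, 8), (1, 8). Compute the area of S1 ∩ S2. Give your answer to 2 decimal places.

6.00

|S1∩S2|: x∈[3,6], y∈[2,4] → 3·2 = 6.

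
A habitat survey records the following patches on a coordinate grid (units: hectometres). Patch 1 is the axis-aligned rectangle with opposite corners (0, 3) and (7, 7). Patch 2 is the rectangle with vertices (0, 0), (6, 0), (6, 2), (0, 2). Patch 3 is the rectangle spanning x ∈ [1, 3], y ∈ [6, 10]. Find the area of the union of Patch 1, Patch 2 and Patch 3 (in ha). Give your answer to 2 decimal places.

By inclusion–exclusion:
Individual areas: |Patch 1| = 28, |Patch 2| = 12, |Patch 3| = 8.
|Patch 1∩Patch 2| = 0 (no overlap).
|Patch 1∩Patch 3|: x∈[1,3], y∈[6,7] → 2·1 = 2.
|Patch 2∩Patch 3| = 0 (no overlap).
|Patch 1∩Patch 2∩Patch 3| = 0.
|Patch 1 ∪ Patch 2 ∪ Patch 3| = 48 − 2 + 0 = 46.00.

46.00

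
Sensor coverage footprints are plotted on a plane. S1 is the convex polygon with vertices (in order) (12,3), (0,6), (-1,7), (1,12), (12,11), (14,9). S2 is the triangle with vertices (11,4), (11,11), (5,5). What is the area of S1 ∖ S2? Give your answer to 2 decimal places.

72.00

|S1| = 93, |S1∩S2| = 21.
|S1 ∖ S2| = |S1| − |S1∩S2| = 93 − 21 = 72.00.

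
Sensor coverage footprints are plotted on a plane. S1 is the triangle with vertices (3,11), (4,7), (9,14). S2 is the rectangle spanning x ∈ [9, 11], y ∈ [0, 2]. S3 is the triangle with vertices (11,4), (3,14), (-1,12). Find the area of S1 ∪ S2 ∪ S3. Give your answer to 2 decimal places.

By inclusion–exclusion:
Individual areas: |S1| = 13.5, |S2| = 4, |S3| = 28.
|S1∩S2| = 0.
|S1∩S3| = 6.9531.
|S2∩S3| = 0.
|S1∩S2∩S3| = 0.
|S1 ∪ S2 ∪ S3| = 45.5 − 6.9531 + 0 = 38.55.

38.55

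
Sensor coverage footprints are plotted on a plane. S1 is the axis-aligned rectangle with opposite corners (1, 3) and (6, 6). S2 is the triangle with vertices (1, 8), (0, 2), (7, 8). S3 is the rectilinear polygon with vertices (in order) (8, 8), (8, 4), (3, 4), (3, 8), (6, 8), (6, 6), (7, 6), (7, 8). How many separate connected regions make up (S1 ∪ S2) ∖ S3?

(S1 ∪ S2) ∖ S3 splits into 2 disjoint pieces (area 15.5833, area 0.4286).

2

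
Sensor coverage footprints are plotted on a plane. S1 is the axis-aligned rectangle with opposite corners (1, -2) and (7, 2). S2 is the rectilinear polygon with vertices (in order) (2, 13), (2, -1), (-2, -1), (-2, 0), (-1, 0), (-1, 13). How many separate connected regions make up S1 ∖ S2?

S1 ∖ S2 is a single connected region.

1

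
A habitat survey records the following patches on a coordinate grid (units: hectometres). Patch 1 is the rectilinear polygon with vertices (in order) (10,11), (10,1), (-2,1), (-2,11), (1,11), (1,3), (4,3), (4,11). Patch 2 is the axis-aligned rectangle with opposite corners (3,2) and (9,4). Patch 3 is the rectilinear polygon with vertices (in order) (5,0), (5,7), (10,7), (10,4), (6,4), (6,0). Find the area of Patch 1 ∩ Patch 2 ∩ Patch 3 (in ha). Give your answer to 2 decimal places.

2.00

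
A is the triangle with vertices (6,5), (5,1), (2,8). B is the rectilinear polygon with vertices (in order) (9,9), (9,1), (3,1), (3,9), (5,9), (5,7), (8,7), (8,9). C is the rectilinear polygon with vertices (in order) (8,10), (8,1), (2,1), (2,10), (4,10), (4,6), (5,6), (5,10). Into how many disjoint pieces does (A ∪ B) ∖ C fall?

(A ∪ B) ∖ C splits into 2 disjoint pieces (area 3, area 8).

2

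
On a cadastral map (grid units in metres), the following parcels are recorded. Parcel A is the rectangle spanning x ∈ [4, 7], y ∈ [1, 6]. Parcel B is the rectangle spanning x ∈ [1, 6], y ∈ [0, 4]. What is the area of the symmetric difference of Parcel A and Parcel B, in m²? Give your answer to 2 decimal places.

23.00

|Parcel A∩Parcel B|: x∈[4,6], y∈[1,4] → 2·3 = 6.
|Parcel A △ Parcel B| = |Parcel A| + |Parcel B| − 2·|Parcel A∩Parcel B| = 15 + 20 − 12 = 23.00.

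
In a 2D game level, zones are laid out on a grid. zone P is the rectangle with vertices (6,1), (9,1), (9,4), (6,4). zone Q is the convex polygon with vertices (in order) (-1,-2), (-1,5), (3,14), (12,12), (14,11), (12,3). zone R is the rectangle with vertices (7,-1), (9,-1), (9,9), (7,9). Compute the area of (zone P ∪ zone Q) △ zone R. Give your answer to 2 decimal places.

146.43

|zone P ∪ zone Q| = 158.4308.
|(zone P ∪ zone Q) ∩ zone R| = 16.
|(zone P ∪ zone Q) △ zone R| = 158.4308 + 20 − 32 = 146.43.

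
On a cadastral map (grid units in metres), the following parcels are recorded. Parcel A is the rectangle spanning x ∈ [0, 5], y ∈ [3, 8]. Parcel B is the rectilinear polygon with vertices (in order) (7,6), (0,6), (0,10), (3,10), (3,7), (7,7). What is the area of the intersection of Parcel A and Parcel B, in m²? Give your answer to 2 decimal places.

8.00

The intersection is the polygon with vertices (5,6), (0,6), (0,8), (3,8), (3,7), (5,7).
By the shoelace formula its area is 8.00.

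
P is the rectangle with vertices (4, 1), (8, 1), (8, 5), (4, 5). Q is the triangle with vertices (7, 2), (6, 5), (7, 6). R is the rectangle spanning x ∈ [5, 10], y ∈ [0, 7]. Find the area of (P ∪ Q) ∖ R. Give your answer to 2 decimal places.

|P ∪ Q| = 16.5.
|(P ∪ Q) ∩ R| = 12.5.
|(P ∪ Q) ∖ R| = 16.5 − 12.5 = 4.00.

4.00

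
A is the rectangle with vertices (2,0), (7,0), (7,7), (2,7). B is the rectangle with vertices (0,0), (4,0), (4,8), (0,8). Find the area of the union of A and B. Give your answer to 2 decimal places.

By inclusion–exclusion:
Individual areas: |A| = 35, |B| = 32.
|A∩B|: x∈[2,4], y∈[0,7] → 2·7 = 14.
|A ∪ B| = 67 − 14 = 53.00.

53.00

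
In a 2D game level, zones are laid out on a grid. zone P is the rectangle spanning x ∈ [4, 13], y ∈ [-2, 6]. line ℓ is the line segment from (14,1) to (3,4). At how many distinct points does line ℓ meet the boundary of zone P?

2

The segment meets the boundary at (4,3.727), (13,1.273).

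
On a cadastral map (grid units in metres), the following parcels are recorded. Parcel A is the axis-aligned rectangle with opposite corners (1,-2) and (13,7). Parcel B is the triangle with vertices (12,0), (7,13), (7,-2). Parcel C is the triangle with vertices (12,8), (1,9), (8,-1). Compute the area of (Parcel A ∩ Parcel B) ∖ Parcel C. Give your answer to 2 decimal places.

12.12

|Parcel A ∩ Parcel B| = 30.5769.
|(Parcel A ∩ Parcel B) ∩ Parcel C| = 18.4606.
|(Parcel A ∩ Parcel B) ∖ Parcel C| = 30.5769 − 18.4606 = 12.12.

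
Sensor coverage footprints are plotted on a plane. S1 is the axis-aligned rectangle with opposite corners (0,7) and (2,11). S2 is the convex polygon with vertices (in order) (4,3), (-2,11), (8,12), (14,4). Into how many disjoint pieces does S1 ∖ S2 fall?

S1 ∖ S2 is a single connected region.

1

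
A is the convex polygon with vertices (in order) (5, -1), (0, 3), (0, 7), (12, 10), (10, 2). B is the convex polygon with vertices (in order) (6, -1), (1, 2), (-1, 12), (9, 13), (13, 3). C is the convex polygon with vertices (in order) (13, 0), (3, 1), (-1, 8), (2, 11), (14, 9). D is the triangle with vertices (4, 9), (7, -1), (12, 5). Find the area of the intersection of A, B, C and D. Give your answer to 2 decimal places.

30.08

The intersection is the polygon with vertices (5.333,8.333), (10.889,5.556), (10.214,2.857), (9,1.4), (7.571,0.543), (6.505,0.649), (4.279,8.07).
By the shoelace formula its area is 30.08.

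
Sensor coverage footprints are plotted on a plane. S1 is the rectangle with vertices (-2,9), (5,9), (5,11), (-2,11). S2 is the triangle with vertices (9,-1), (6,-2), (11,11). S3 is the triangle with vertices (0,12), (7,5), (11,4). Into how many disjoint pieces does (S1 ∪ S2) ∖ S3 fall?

4

(S1 ∪ S2) ∖ S3 splits into 4 disjoint pieces (area 4.5, area 8, area 12.3235, area 3.7215).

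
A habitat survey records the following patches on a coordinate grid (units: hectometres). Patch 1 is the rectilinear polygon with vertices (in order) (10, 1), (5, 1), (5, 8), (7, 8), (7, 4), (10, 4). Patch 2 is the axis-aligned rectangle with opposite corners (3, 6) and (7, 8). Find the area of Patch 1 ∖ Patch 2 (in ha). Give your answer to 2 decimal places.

19.00

|Patch 1| = 23, |Patch 1∩Patch 2| = 4.
|Patch 1 ∖ Patch 2| = |Patch 1| − |Patch 1∩Patch 2| = 23 − 4 = 19.00.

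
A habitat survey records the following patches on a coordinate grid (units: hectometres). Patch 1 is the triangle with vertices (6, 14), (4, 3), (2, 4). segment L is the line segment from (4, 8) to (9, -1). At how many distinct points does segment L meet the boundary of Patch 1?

1

The segment meets the boundary at (4.685,6.767).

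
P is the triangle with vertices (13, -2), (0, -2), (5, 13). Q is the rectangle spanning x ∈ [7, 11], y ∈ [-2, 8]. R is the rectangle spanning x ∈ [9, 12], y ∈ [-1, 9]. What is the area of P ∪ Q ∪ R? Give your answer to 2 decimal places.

118.10

By inclusion–exclusion:
Individual areas: |P| = 97.5, |Q| = 40, |R| = 30.
|P∩Q| = 29.5833.
|P∩R| = 11.0625.
|Q∩R|: x∈[9,11], y∈[-1,8] → 2·9 = 18.
|P∩Q∩R| = 9.25.
|P ∪ Q ∪ R| = 167.5 − 58.6458 + 9.25 = 118.10.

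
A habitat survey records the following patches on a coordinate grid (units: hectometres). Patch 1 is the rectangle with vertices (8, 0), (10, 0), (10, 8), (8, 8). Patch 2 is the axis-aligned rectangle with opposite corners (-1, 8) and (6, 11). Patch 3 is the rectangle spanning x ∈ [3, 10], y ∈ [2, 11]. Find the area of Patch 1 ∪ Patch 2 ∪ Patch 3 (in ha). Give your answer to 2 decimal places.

79.00

By inclusion–exclusion:
Individual areas: |Patch 1| = 16, |Patch 2| = 21, |Patch 3| = 63.
|Patch 1∩Patch 2| = 0 (no overlap).
|Patch 1∩Patch 3|: x∈[8,10], y∈[2,8] → 2·6 = 12.
|Patch 2∩Patch 3|: x∈[3,6], y∈[8,11] → 3·3 = 9.
|Patch 1∩Patch 2∩Patch 3| = 0.
|Patch 1 ∪ Patch 2 ∪ Patch 3| = 100 − 21 + 0 = 79.00.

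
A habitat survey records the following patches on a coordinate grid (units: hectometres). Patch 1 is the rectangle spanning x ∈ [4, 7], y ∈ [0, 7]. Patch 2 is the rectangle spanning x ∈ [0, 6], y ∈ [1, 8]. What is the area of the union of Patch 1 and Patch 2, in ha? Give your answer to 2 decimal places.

By inclusion–exclusion:
Individual areas: |Patch 1| = 21, |Patch 2| = 42.
|Patch 1∩Patch 2|: x∈[4,6], y∈[1,7] → 2·6 = 12.
|Patch 1 ∪ Patch 2| = 63 − 12 = 51.00.

51.00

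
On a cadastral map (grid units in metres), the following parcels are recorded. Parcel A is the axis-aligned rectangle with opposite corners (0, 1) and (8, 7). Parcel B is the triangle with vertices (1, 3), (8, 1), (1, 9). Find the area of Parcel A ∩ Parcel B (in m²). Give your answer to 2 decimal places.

The intersection is the polygon with vertices (2.75,7), (8,1), (1,3), (1,7).
By the shoelace formula its area is 19.25.

19.25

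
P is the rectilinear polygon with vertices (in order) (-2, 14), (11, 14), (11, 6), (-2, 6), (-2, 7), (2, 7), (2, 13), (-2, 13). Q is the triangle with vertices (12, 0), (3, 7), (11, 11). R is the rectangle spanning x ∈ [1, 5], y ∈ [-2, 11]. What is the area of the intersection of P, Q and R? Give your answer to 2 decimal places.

The intersection is the polygon with vertices (4.286,6), (3,7), (5,8), (5,6).
By the shoelace formula its area is 2.36.

2.36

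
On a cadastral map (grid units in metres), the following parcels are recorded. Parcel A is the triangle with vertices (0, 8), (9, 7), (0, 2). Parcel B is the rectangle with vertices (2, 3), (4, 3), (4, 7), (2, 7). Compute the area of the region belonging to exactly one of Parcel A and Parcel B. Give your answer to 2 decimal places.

|Parcel A| = 27, |Parcel B| = 8, |Parcel A∩Parcel B| = 6.6667.
|Parcel A △ Parcel B| = |Parcel A| + |Parcel B| − 2·|Parcel A∩Parcel B| = 27 + 8 − 13.3333 = 21.67.

21.67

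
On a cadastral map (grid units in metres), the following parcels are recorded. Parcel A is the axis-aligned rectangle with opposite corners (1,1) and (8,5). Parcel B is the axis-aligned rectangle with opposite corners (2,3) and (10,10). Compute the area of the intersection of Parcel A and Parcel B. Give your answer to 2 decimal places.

|Parcel A∩Parcel B|: x∈[2,8], y∈[3,5] → 6·2 = 12.

12.00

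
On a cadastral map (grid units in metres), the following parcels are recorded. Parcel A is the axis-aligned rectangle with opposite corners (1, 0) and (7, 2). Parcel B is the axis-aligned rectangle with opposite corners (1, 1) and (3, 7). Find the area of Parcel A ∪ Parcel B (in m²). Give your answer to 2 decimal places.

22.00

By inclusion–exclusion:
Individual areas: |Parcel A| = 12, |Parcel B| = 12.
|Parcel A∩Parcel B|: x∈[1,3], y∈[1,2] → 2·1 = 2.
|Parcel A ∪ Parcel B| = 24 − 2 = 22.00.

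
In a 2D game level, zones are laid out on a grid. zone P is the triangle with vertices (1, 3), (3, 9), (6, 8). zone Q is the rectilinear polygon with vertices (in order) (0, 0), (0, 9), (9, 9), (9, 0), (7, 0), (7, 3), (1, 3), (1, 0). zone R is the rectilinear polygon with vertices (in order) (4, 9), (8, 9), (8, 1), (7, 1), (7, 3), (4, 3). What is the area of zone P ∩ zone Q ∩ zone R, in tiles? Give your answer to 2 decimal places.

2.67

The intersection is the polygon with vertices (6,8), (4,6), (4,8.667).
By the shoelace formula its area is 2.67.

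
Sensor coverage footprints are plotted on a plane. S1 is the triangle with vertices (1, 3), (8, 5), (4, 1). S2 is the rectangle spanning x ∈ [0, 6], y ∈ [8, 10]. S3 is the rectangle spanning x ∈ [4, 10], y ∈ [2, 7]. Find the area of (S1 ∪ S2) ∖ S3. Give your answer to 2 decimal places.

|S1 ∪ S2| = 22.
|(S1 ∪ S2) ∩ S3| = 5.2143.
|(S1 ∪ S2) ∖ S3| = 22 − 5.2143 = 16.79.

16.79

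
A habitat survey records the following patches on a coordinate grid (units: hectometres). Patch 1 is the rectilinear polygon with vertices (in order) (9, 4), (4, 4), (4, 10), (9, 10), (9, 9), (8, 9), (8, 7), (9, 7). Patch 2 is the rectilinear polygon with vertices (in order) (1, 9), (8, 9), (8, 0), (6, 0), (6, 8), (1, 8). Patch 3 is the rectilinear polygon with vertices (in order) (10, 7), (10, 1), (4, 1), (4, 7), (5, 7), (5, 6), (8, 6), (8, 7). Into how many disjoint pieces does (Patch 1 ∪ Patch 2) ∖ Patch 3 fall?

(Patch 1 ∪ Patch 2) ∖ Patch 3 splits into 2 disjoint pieces (area 2, area 19).

2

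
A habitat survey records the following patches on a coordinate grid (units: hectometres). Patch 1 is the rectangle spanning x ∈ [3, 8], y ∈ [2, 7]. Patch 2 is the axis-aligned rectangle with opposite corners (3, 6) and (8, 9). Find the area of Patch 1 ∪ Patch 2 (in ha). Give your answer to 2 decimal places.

35.00

By inclusion–exclusion:
Individual areas: |Patch 1| = 25, |Patch 2| = 15.
|Patch 1∩Patch 2|: x∈[3,8], y∈[6,7] → 5·1 = 5.
|Patch 1 ∪ Patch 2| = 40 − 5 = 35.00.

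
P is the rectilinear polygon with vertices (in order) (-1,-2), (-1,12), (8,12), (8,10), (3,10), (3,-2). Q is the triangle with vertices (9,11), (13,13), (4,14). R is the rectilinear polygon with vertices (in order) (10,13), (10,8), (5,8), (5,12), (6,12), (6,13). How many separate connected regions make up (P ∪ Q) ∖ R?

2

(P ∪ Q) ∖ R splits into 2 disjoint pieces (area 60, area 5.95).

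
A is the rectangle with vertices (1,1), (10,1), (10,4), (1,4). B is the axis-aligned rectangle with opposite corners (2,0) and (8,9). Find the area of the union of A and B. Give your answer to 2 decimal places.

63.00

By inclusion–exclusion:
Individual areas: |A| = 27, |B| = 54.
|A∩B|: x∈[2,8], y∈[1,4] → 6·3 = 18.
|A ∪ B| = 81 − 18 = 63.00.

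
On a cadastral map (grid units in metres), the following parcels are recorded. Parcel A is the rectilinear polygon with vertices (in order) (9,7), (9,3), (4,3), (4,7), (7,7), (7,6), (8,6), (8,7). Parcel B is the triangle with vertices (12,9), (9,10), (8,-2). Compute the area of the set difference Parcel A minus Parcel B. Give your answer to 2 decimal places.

17.33

|Parcel A| = 19, |Parcel A∩Parcel B| = 1.6667.
|Parcel A ∖ Parcel B| = |Parcel A| − |Parcel A∩Parcel B| = 19 − 1.6667 = 17.33.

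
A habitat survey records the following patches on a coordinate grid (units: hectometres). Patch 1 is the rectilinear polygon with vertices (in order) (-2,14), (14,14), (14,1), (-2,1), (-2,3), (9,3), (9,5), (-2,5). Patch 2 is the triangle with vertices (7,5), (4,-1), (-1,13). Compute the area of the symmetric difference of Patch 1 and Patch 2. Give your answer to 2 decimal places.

170.57

|Patch 1| = 186, |Patch 2| = 36, |Patch 1∩Patch 2| = 25.7143.
|Patch 1 △ Patch 2| = |Patch 1| + |Patch 2| − 2·|Patch 1∩Patch 2| = 186 + 36 − 51.4286 = 170.57.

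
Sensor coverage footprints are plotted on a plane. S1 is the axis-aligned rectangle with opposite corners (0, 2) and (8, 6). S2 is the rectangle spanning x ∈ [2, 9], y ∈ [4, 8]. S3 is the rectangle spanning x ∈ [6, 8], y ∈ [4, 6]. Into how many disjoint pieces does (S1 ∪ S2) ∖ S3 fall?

(S1 ∪ S2) ∖ S3 is a single connected region.

1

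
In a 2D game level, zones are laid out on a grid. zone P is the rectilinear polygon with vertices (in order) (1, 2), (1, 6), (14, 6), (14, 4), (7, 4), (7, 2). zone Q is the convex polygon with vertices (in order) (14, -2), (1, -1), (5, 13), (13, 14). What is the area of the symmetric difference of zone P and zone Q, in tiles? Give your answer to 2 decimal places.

132.68

|zone P| = 38, |zone Q| = 157.5, |zone P∩zone Q| = 31.4107.
|zone P △ zone Q| = |zone P| + |zone Q| − 2·|zone P∩zone Q| = 38 + 157.5 − 62.8214 = 132.68.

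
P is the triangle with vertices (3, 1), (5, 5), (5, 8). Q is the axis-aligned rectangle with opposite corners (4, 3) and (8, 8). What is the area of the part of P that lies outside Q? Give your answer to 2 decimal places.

|P| = 3, |P∩Q| = 2.25.
|P ∖ Q| = |P| − |P∩Q| = 3 − 2.25 = 0.75.

0.75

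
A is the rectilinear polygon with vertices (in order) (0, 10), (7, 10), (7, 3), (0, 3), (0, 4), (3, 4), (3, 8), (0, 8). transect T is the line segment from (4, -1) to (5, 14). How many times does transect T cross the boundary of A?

The segment meets the boundary at (4.733,10), (4.267,3).

2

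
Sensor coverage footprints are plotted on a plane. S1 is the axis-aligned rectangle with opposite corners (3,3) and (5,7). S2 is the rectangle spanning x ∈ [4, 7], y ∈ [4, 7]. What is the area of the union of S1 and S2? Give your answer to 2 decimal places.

By inclusion–exclusion:
Individual areas: |S1| = 8, |S2| = 9.
|S1∩S2|: x∈[4,5], y∈[4,7] → 1·3 = 3.
|S1 ∪ S2| = 17 − 3 = 14.00.

14.00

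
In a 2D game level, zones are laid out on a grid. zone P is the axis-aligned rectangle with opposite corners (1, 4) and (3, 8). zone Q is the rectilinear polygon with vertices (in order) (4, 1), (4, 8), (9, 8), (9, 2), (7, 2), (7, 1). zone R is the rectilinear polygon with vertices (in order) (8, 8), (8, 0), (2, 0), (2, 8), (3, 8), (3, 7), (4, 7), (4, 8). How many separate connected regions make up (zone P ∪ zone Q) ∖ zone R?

(zone P ∪ zone Q) ∖ zone R splits into 2 disjoint pieces (area 4, area 6).

2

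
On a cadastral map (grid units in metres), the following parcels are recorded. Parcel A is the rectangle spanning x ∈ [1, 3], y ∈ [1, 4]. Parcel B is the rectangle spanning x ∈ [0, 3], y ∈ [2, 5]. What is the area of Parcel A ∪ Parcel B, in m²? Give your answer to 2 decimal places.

11.00

By inclusion–exclusion:
Individual areas: |Parcel A| = 6, |Parcel B| = 9.
|Parcel A∩Parcel B|: x∈[1,3], y∈[2,4] → 2·2 = 4.
|Parcel A ∪ Parcel B| = 15 − 4 = 11.00.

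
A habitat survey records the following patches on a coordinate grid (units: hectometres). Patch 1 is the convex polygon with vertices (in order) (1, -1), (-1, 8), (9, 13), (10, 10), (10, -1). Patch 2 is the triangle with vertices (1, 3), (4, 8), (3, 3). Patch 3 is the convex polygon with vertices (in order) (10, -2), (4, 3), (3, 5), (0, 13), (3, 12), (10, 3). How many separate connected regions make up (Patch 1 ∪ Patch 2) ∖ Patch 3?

(Patch 1 ∪ Patch 2) ∖ Patch 3 splits into 2 disjoint pieces (area 41.6526, area 29.12).

2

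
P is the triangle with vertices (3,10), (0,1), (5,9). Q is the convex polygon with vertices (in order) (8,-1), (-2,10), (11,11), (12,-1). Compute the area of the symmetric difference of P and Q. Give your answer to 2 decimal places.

|P| = 10.5, |Q| = 100.5, |P∩Q| = 7.5761.
|P △ Q| = |P| + |Q| − 2·|P∩Q| = 10.5 + 100.5 − 15.1521 = 95.85.

95.85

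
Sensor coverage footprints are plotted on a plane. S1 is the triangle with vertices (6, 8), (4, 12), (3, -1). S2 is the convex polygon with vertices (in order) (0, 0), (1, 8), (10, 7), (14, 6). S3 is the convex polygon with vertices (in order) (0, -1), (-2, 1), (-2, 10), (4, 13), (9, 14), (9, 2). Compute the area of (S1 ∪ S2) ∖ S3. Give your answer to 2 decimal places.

8.56

|S1 ∪ S2| = 61.8635.
|(S1 ∪ S2) ∩ S3| = 53.3027.
|(S1 ∪ S2) ∖ S3| = 61.8635 − 53.3027 = 8.56.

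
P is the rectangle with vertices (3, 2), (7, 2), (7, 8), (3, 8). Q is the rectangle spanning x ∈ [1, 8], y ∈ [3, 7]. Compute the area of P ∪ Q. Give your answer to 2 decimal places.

By inclusion–exclusion:
Individual areas: |P| = 24, |Q| = 28.
|P∩Q|: x∈[3,7], y∈[3,7] → 4·4 = 16.
|P ∪ Q| = 52 − 16 = 36.00.

36.00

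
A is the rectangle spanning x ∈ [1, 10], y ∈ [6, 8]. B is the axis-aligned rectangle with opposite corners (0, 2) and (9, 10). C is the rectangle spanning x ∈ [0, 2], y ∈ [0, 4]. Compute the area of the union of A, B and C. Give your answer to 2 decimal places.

By inclusion–exclusion:
Individual areas: |A| = 18, |B| = 72, |C| = 8.
|A∩B|: x∈[1,9], y∈[6,8] → 8·2 = 16.
|A∩C| = 0 (no overlap).
|B∩C|: x∈[0,2], y∈[2,4] → 2·2 = 4.
|A∩B∩C| = 0.
|A ∪ B ∪ C| = 98 − 20 + 0 = 78.00.

78.00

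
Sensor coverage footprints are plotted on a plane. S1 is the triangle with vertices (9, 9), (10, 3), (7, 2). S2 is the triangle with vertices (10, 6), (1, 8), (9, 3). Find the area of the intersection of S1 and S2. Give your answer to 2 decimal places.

The intersection is the polygon with vertices (9.667,5), (9,3), (7.545,3.909), (8.254,6.388), (9.481,6.115).
By the shoelace formula its area is 4.66.

4.66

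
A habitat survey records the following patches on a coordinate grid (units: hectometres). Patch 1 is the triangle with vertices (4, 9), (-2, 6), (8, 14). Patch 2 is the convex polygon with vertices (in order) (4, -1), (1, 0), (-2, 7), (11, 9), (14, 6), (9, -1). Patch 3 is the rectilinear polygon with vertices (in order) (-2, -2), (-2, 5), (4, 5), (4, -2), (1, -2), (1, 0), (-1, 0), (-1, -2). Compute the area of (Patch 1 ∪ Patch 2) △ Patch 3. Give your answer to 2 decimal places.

|Patch 1 ∪ Patch 2| = 118.3463.
|(Patch 1 ∪ Patch 2) ∩ Patch 3| = 21.8571.
|(Patch 1 ∪ Patch 2) △ Patch 3| = 118.3463 + 38 − 43.7143 = 112.63.

112.63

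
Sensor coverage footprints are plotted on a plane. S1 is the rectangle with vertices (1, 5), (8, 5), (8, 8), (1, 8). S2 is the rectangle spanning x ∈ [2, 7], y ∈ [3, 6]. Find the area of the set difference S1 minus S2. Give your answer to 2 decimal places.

|S1∩S2|: x∈[2,7], y∈[5,6] → 5·1 = 5.
|S1| = 21.
|S1 ∖ S2| = |S1| − |S1∩S2| = 21 − 5 = 16.00.

16.00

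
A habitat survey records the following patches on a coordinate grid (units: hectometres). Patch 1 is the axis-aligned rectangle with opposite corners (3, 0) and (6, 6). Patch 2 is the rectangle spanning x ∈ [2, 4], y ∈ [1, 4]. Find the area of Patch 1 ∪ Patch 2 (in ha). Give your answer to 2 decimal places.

By inclusion–exclusion:
Individual areas: |Patch 1| = 18, |Patch 2| = 6.
|Patch 1∩Patch 2|: x∈[3,4], y∈[1,4] → 1·3 = 3.
|Patch 1 ∪ Patch 2| = 24 − 3 = 21.00.

21.00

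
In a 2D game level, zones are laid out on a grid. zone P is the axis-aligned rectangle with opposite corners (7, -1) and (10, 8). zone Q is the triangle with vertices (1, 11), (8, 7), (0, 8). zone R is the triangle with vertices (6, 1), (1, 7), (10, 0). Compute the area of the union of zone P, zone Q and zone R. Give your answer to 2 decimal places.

By inclusion–exclusion:
Individual areas: |zone P| = 27, |zone Q| = 12.5, |zone R| = 9.5.
|zone P∩zone Q| = 0.2232.
|zone P∩zone R| = 2.375.
|zone Q∩zone R| = 0.
|zone P∩zone Q∩zone R| = 0.
|zone P ∪ zone Q ∪ zone R| = 49 − 2.5982 + 0 = 46.40.

46.40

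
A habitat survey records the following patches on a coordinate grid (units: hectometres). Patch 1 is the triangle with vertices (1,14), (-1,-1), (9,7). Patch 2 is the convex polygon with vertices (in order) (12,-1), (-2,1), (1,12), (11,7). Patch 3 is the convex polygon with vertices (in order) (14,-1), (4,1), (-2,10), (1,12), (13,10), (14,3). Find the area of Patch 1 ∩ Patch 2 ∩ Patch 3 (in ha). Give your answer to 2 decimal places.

46.54

The intersection is the polygon with vertices (1,12), (6.333,9.333), (9,7), (3.13,2.304), (0.056,6.917), (0.478,10.087).
By the shoelace formula its area is 46.54.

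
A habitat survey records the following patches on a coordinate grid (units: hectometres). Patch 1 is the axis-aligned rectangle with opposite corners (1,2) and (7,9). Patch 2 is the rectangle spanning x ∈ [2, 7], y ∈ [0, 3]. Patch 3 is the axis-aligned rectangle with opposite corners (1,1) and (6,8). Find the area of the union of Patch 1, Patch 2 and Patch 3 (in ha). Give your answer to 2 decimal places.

53.00

By inclusion–exclusion:
Individual areas: |Patch 1| = 42, |Patch 2| = 15, |Patch 3| = 35.
|Patch 1∩Patch 2|: x∈[2,7], y∈[2,3] → 5·1 = 5.
|Patch 1∩Patch 3|: x∈[1,6], y∈[2,8] → 5·6 = 30.
|Patch 2∩Patch 3|: x∈[2,6], y∈[1,3] → 4·2 = 8.
|Patch 1∩Patch 2∩Patch 3| = 4.
|Patch 1 ∪ Patch 2 ∪ Patch 3| = 92 − 43 + 4 = 53.00.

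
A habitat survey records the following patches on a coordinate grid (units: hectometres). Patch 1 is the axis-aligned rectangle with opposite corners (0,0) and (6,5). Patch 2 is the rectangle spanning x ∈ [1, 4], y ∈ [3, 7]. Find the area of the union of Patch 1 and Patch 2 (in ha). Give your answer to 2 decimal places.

By inclusion–exclusion:
Individual areas: |Patch 1| = 30, |Patch 2| = 12.
|Patch 1∩Patch 2|: x∈[1,4], y∈[3,5] → 3·2 = 6.
|Patch 1 ∪ Patch 2| = 42 − 6 = 36.00.

36.00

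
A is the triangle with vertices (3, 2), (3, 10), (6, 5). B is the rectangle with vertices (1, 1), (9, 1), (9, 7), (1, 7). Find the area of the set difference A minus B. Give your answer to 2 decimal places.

|A| = 12, |A∩B| = 9.3.
|A ∖ B| = |A| − |A∩B| = 12 − 9.3 = 2.70.

2.70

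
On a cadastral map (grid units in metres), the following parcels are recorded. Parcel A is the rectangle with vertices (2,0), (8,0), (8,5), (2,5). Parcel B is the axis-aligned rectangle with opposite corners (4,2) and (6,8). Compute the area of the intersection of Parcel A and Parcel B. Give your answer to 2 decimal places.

6.00

|Parcel A∩Parcel B|: x∈[4,6], y∈[2,5] → 2·3 = 6.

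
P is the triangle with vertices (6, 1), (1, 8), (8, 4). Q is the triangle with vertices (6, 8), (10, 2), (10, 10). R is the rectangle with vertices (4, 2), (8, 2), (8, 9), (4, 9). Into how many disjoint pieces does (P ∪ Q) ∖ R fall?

3

(P ∪ Q) ∖ R splits into 3 disjoint pieces (area 3.7286, area 0.6905, area 12).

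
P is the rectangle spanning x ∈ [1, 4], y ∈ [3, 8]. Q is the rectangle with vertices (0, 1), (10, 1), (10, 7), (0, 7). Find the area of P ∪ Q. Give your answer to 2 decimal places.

By inclusion–exclusion:
Individual areas: |P| = 15, |Q| = 60.
|P∩Q|: x∈[1,4], y∈[3,7] → 3·4 = 12.
|P ∪ Q| = 75 − 12 = 63.00.

63.00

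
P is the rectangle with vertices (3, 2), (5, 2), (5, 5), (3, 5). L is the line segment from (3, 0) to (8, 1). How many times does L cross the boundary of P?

0

The segment lies entirely outside P and never meets its boundary.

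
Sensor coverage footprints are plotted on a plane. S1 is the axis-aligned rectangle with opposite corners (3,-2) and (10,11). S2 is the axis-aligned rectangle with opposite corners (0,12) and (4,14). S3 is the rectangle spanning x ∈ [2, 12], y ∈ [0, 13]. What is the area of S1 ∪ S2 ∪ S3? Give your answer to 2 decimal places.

By inclusion–exclusion:
Individual areas: |S1| = 91, |S2| = 8, |S3| = 130.
|S1∩S2| = 0 (no overlap).
|S1∩S3|: x∈[3,10], y∈[0,11] → 7·11 = 77.
|S2∩S3|: x∈[2,4], y∈[12,13] → 2·1 = 2.
|S1∩S2∩S3| = 0.
|S1 ∪ S2 ∪ S3| = 229 − 79 + 0 = 150.00.

150.00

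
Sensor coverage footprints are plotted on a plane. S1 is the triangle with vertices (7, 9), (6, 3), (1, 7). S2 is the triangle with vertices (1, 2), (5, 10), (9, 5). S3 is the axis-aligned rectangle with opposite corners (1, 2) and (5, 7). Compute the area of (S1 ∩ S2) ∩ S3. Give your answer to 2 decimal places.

The region (S1 ∩ S2) ∩ S3 is the polygon with vertices (2.786,5.571), (3.5,7), (5,7), (5,3.8).
By the shoelace formula its area is 4.61.

4.61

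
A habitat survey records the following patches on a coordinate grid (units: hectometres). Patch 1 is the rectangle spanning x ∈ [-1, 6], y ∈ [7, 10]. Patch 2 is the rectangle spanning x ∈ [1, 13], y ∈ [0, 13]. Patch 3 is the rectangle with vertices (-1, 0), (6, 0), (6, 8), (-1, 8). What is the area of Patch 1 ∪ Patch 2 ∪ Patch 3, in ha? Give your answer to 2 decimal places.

By inclusion–exclusion:
Individual areas: |Patch 1| = 21, |Patch 2| = 156, |Patch 3| = 56.
|Patch 1∩Patch 2|: x∈[1,6], y∈[7,10] → 5·3 = 15.
|Patch 1∩Patch 3|: x∈[-1,6], y∈[7,8] → 7·1 = 7.
|Patch 2∩Patch 3|: x∈[1,6], y∈[0,8] → 5·8 = 40.
|Patch 1∩Patch 2∩Patch 3| = 5.
|Patch 1 ∪ Patch 2 ∪ Patch 3| = 233 − 62 + 5 = 176.00.

176.00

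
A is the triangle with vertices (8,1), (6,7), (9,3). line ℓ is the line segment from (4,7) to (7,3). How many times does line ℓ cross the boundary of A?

The segment lies entirely outside A and never meets its boundary.

0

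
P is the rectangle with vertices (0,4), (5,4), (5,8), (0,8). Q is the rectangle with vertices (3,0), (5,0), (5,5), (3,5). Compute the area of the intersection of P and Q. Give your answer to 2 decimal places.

|P∩Q|: x∈[3,5], y∈[4,5] → 2·1 = 2.

2.00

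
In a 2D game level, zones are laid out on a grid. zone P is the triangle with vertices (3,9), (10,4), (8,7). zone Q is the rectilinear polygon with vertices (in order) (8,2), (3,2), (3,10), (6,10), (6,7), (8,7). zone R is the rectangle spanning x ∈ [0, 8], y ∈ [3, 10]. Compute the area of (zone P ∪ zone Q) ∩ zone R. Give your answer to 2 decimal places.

The region (zone P ∪ zone Q) ∩ zone R is the polygon with vertices (8,3), (3,3), (3,9), (3,10), (6,10), (6,7.8), (8,7), (8,5.429).
By the shoelace formula its area is 29.80.

29.80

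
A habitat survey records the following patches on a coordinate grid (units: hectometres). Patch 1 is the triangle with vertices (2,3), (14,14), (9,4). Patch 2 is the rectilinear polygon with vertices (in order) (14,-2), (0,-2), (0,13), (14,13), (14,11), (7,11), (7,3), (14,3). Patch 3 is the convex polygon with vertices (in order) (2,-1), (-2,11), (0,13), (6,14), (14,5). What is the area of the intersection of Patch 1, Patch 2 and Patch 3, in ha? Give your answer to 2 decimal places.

The intersection is the polygon with vertices (7,3.714), (2,3), (7,7.583).
By the shoelace formula its area is 9.67.

9.67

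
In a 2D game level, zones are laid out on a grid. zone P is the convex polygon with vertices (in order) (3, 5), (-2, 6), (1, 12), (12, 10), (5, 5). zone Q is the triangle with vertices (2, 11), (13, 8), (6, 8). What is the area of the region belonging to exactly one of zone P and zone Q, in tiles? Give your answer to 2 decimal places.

|zone P| = 58, |zone Q| = 10.5, |zone P∩zone Q| = 9.075.
|zone P △ zone Q| = |zone P| + |zone Q| − 2·|zone P∩zone Q| = 58 + 10.5 − 18.15 = 50.35.

50.35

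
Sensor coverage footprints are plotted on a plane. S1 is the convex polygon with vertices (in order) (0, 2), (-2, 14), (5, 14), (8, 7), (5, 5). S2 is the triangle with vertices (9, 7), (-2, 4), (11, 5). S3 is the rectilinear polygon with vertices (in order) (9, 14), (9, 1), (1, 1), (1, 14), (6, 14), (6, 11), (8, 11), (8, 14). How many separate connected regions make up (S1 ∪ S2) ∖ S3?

3

(S1 ∪ S2) ∖ S3 splits into 3 disjoint pieces (area 23.9568, area 0.0952, area 2.1538).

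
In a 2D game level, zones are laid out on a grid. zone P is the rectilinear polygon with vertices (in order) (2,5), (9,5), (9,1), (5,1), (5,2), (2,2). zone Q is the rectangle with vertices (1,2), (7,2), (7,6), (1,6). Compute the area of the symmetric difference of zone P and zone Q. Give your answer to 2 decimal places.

|zone P| = 25, |zone Q| = 24, |zone P∩zone Q| = 15.
|zone P △ zone Q| = |zone P| + |zone Q| − 2·|zone P∩zone Q| = 25 + 24 − 30 = 19.00.

19.00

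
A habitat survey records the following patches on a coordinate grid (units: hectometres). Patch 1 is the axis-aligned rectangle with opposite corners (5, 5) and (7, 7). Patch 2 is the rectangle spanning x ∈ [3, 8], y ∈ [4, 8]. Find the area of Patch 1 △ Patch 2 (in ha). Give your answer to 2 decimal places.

|Patch 1∩Patch 2|: x∈[5,7], y∈[5,7] → 2·2 = 4.
|Patch 1 △ Patch 2| = |Patch 1| + |Patch 2| − 2·|Patch 1∩Patch 2| = 4 + 20 − 8 = 16.00.

16.00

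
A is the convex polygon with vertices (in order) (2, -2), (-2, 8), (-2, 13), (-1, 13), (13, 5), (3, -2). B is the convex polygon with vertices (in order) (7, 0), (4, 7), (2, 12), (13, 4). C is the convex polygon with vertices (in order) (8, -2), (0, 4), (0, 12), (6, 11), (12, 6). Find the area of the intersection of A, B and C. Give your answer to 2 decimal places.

The intersection is the polygon with vertices (11.533,5.067), (10.692,3.385), (6.736,0.615), (4,7), (2.37,11.074), (6.583,8.667).
By the shoelace formula its area is 38.96.

38.96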